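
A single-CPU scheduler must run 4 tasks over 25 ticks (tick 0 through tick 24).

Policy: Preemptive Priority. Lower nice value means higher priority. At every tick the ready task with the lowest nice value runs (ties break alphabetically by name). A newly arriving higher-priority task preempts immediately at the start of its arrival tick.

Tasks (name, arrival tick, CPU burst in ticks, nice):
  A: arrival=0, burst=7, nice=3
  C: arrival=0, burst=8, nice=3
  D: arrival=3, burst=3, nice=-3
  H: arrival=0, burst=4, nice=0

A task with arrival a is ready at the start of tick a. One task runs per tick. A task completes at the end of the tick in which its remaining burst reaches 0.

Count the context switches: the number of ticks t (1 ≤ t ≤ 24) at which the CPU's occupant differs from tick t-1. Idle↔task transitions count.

t=0: ready={A,C,H} → run H
t=1: ready={A,C,H} → run H
t=2: ready={A,C,H} → run H
t=3: ready={A,C,D,H} → run D
t=4: ready={A,C,D,H} → run D
t=5: ready={A,C,D,H} → run D
t=6: ready={A,C,H} → run H
t=7: ready={A,C} → run A
t=8: ready={A,C} → run A
t=9: ready={A,C} → run A
t=10: ready={A,C} → run A
t=11: ready={A,C} → run A
t=12: ready={A,C} → run A
t=13: ready={A,C} → run A
t=14: ready={C} → run C
t=15: ready={C} → run C
t=16: ready={C} → run C
t=17: ready={C} → run C
t=18: ready={C} → run C
t=19: ready={C} → run C
t=20: ready={C} → run C
t=21: ready={C} → run C
t=22: (idle)
t=23: (idle)
t=24: (idle)

context switches = 5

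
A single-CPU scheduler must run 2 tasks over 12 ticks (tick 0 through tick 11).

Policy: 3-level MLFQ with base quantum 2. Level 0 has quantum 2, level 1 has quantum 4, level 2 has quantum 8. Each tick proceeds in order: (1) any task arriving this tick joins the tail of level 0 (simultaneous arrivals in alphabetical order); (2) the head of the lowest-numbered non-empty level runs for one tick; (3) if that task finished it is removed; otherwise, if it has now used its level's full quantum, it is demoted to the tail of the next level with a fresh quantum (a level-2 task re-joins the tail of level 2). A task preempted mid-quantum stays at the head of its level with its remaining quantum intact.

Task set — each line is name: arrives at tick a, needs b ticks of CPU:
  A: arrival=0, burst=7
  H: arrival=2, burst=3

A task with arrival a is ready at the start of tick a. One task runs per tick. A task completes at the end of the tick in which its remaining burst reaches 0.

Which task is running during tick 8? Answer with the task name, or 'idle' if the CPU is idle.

t=0: L0/L1/L2 = A/-/- → run A
t=1: L0/L1/L2 = A/-/- → run A
t=2: L0/L1/L2 = H/A/- → run H
t=3: L0/L1/L2 = H/A/- → run H
t=4: L0/L1/L2 = -/AH/- → run A
t=5: L0/L1/L2 = -/AH/- → run A
t=6: L0/L1/L2 = -/AH/- → run A
t=7: L0/L1/L2 = -/AH/- → run A
t=8: L0/L1/L2 = -/H/A → run H
t=9: L0/L1/L2 = -/-/A → run A
t=10: (idle)
t=11: (idle)

running at tick 8 = H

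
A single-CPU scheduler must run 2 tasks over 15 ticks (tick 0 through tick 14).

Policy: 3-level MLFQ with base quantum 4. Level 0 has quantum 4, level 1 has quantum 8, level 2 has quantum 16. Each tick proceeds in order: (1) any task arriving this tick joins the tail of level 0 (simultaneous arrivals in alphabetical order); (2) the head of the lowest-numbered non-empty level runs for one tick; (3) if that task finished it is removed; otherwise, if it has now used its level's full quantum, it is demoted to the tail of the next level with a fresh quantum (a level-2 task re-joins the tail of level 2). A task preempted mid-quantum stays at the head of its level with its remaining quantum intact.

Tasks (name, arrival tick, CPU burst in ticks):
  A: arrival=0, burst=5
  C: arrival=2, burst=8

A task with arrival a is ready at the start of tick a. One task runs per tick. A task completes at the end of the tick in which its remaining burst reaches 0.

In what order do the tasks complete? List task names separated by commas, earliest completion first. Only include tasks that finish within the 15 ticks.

t=0: L0/L1/L2 = A/-/- → run A
t=1: L0/L1/L2 = A/-/- → run A
t=2: L0/L1/L2 = AC/-/- → run A
t=3: L0/L1/L2 = AC/-/- → run A
t=4: L0/L1/L2 = C/A/- → run C
t=5: L0/L1/L2 = C/A/- → run C
t=6: L0/L1/L2 = C/A/- → run C
t=7: L0/L1/L2 = C/A/- → run C
t=8: L0/L1/L2 = -/AC/- → run A
t=9: L0/L1/L2 = -/C/- → run C
t=10: L0/L1/L2 = -/C/- → run C
t=11: L0/L1/L2 = -/C/- → run C
t=12: L0/L1/L2 = -/C/- → run C
t=13: (idle)
t=14: (idle)

completion order = A, C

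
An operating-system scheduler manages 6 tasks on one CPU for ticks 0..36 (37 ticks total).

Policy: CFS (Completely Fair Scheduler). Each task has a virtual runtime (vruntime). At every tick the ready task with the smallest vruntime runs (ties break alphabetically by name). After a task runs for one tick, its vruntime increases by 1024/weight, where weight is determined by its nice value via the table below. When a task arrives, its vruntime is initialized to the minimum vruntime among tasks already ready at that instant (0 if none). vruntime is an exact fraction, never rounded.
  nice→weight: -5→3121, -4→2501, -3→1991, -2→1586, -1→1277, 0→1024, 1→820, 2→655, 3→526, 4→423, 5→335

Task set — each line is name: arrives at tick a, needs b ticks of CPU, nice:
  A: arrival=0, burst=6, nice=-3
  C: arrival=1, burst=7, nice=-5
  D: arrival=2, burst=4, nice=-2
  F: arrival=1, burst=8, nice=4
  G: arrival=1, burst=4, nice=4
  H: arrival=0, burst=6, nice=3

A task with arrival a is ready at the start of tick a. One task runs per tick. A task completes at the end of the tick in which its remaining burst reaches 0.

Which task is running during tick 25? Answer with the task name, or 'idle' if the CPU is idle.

t=0: vr[A=0 H=0] → run A
t=1: vr[A=1024/1991 C=0 F=0 G=0 H=0] → run C
t=2: vr[A=1024/1991 C=1024/3121 D=0 F=0 G=0 H=0] → run D
t=3: vr[A=1024/1991 C=1024/3121 D=512/793 F=0 G=0 H=0] → run F
t=4: vr[A=1024/1991 C=1024/3121 D=512/793 F=1024/423 G=0 H=0] → run G
t=5: vr[A=1024/1991 C=1024/3121 D=512/793 F=1024/423 G=1024/423 H=0] → run H
t=6: vr[A=1024/1991 C=1024/3121 D=512/793 F=1024/423 G=1024/423 H=512/263] → run C
t=7: vr[A=1024/1991 C=2048/3121 D=512/793 F=1024/423 G=1024/423 H=512/263] → run A
t=8: vr[A=2048/1991 C=2048/3121 D=512/793 F=1024/423 G=1024/423 H=512/263] → run D
t=9: vr[A=2048/1991 C=2048/3121 D=1024/793 F=1024/423 G=1024/423 H=512/263] → run C
t=10: vr[A=2048/1991 C=3072/3121 D=1024/793 F=1024/423 G=1024/423 H=512/263] → run C
t=11: vr[A=2048/1991 C=4096/3121 D=1024/793 F=1024/423 G=1024/423 H=512/263] → run A
t=12: vr[A=3072/1991 C=4096/3121 D=1024/793 F=1024/423 G=1024/423 H=512/263] → run D
t=13: vr[A=3072/1991 C=4096/3121 D=1536/793 F=1024/423 G=1024/423 H=512/263] → run C
t=14: vr[A=3072/1991 C=5120/3121 D=1536/793 F=1024/423 G=1024/423 H=512/263] → run A
t=15: vr[A=4096/1991 C=5120/3121 D=1536/793 F=1024/423 G=1024/423 H=512/263] → run C
t=16: vr[A=4096/1991 C=6144/3121 D=1536/793 F=1024/423 G=1024/423 H=512/263] → run D
t=17: vr[A=4096/1991 C=6144/3121 F=1024/423 G=1024/423 H=512/263] → run H
t=18: vr[A=4096/1991 C=6144/3121 F=1024/423 G=1024/423 H=1024/263] → run C
t=19: vr[A=4096/1991 F=1024/423 G=1024/423 H=1024/263] → run A
t=20: vr[A=5120/1991 F=1024/423 G=1024/423 H=1024/263] → run F
t=21: vr[A=5120/1991 F=2048/423 G=1024/423 H=1024/263] → run G
t=22: vr[A=5120/1991 F=2048/423 G=2048/423 H=1024/263] → run A
t=23: vr[F=2048/423 G=2048/423 H=1024/263] → run H
t=24: vr[F=2048/423 G=2048/423 H=1536/263] → run F
t=25: vr[F=1024/141 G=2048/423 H=1536/263] → run G
t=26: vr[F=1024/141 G=1024/141 H=1536/263] → run H
t=27: vr[F=1024/141 G=1024/141 H=2048/263] → run F
t=28: vr[F=4096/423 G=1024/141 H=2048/263] → run G
t=29: vr[F=4096/423 H=2048/263] → run H
t=30: vr[F=4096/423 H=2560/263] → run F
t=31: vr[F=5120/423 H=2560/263] → run H
t=32: vr[F=5120/423] → run F
t=33: vr[F=2048/141] → run F
t=34: vr[F=7168/423] → run F
t=35: (idle)
t=36: (idle)

running at tick 25 = G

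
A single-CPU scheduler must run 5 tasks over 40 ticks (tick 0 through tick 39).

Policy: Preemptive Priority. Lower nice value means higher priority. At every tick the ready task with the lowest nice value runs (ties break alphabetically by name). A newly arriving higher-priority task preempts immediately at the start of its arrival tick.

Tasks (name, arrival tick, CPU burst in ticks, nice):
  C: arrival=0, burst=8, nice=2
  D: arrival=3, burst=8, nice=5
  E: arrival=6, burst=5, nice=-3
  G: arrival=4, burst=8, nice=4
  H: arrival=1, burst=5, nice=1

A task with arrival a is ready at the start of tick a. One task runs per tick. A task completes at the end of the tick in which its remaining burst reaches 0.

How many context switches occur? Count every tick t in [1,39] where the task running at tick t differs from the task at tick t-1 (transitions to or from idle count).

t=0: ready={C} → run C
t=1: ready={C,H} → run H
t=2: ready={C,H} → run H
t=3: ready={C,D,H} → run H
t=4: ready={C,D,G,H} → run H
t=5: ready={C,D,G,H} → run H
t=6: ready={C,D,E,G} → run E
t=7: ready={C,D,E,G} → run E
t=8: ready={C,D,E,G} → run E
t=9: ready={C,D,E,G} → run E
t=10: ready={C,D,E,G} → run E
t=11: ready={C,D,G} → run C
t=12: ready={C,D,G} → run C
t=13: ready={C,D,G} → run C
t=14: ready={C,D,G} → run C
t=15: ready={C,D,G} → run C
t=16: ready={C,D,G} → run C
t=17: ready={C,D,G} → run C
t=18: ready={D,G} → run G
t=19: ready={D,G} → run G
t=20: ready={D,G} → run G
t=21: ready={D,G} → run G
t=22: ready={D,G} → run G
t=23: ready={D,G} → run G
t=24: ready={D,G} → run G
t=25: ready={D,G} → run G
t=26: ready={D} → run D
t=27: ready={D} → run D
t=28: ready={D} → run D
t=29: ready={D} → run D
t=30: ready={D} → run D
t=31: ready={D} → run D
t=32: ready={D} → run D
t=33: ready={D} → run D
t=34: (idle)
t=35: (idle)
t=36: (idle)
t=37: (idle)
t=38: (idle)
t=39: (idle)

context switches = 6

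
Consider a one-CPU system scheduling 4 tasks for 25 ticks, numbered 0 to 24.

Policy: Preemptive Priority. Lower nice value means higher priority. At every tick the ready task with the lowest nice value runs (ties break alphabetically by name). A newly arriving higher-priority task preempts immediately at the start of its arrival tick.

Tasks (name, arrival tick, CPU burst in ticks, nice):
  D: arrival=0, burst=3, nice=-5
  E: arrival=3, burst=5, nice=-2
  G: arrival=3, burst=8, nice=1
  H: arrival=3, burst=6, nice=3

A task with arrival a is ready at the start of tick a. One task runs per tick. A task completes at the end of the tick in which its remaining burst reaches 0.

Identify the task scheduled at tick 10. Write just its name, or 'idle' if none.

t=0: ready={D} → run D
t=1: ready={D} → run D
t=2: ready={D} → run D
t=3: ready={E,G,H} → run E
t=4: ready={E,G,H} → run E
t=5: ready={E,G,H} → run E
t=6: ready={E,G,H} → run E
t=7: ready={E,G,H} → run E
t=8: ready={G,H} → run G
t=9: ready={G,H} → run G
t=10: ready={G,H} → run G
t=11: ready={G,H} → run G
t=12: ready={G,H} → run G
t=13: ready={G,H} → run G
t=14: ready={G,H} → run G
t=15: ready={G,H} → run G
t=16: ready={H} → run H
t=17: ready={H} → run H
t=18: ready={H} → run H
t=19: ready={H} → run H
t=20: ready={H} → run H
t=21: ready={H} → run H
t=22: (idle)
t=23: (idle)
t=24: (idle)

running at tick 10 = G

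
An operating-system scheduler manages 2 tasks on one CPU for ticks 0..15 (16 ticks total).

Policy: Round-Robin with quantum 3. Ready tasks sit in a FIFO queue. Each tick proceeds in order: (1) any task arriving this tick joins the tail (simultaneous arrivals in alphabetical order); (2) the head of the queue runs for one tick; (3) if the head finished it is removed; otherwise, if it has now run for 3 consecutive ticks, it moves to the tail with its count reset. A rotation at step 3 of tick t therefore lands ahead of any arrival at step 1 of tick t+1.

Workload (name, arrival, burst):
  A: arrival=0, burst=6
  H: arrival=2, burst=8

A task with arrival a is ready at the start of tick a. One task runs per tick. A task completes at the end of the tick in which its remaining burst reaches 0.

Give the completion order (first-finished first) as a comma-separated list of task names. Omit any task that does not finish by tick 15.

completion order = A, H

t=0: queue=[A] q_used=0 → run A
t=1: queue=[A] q_used=1 → run A
t=2: queue=[A,H] q_used=2 → run A
t=3: queue=[H,A] q_used=0 → run H
t=4: queue=[H,A] q_used=1 → run H
t=5: queue=[H,A] q_used=2 → run H
t=6: queue=[A,H] q_used=0 → run A
t=7: queue=[A,H] q_used=1 → run A
t=8: queue=[A,H] q_used=2 → run A
t=9: queue=[H] q_used=0 → run H
t=10: queue=[H] q_used=1 → run H
t=11: queue=[H] q_used=2 → run H
t=12: queue=[H] q_used=0 → run H
t=13: queue=[H] q_used=1 → run H
t=14: (idle)
t=15: (idle)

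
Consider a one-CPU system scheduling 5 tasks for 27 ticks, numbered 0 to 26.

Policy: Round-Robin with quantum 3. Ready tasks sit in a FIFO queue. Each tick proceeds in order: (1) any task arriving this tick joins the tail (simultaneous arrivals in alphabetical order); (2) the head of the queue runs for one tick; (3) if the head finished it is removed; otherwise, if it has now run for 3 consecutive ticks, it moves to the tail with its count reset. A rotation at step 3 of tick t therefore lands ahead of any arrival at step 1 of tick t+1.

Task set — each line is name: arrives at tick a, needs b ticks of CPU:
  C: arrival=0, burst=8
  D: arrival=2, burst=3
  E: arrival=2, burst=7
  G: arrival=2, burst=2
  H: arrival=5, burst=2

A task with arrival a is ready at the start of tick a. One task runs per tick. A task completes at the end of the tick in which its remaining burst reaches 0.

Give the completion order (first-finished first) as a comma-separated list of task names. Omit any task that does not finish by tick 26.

t=0: queue=[C] q_used=0 → run C
t=1: queue=[C] q_used=1 → run C
t=2: queue=[C,D,E,G] q_used=2 → run C
t=3: queue=[D,E,G,C] q_used=0 → run D
t=4: queue=[D,E,G,C] q_used=1 → run D
t=5: queue=[D,E,G,C,H] q_used=2 → run D
t=6: queue=[E,G,C,H] q_used=0 → run E
t=7: queue=[E,G,C,H] q_used=1 → run E
t=8: queue=[E,G,C,H] q_used=2 → run E
t=9: queue=[G,C,H,E] q_used=0 → run G
t=10: queue=[G,C,H,E] q_used=1 → run G
t=11: queue=[C,H,E] q_used=0 → run C
t=12: queue=[C,H,E] q_used=1 → run C
t=13: queue=[C,H,E] q_used=2 → run C
t=14: queue=[H,E,C] q_used=0 → run H
t=15: queue=[H,E,C] q_used=1 → run H
t=16: queue=[E,C] q_used=0 → run E
t=17: queue=[E,C] q_used=1 → run E
t=18: queue=[E,C] q_used=2 → run E
t=19: queue=[C,E] q_used=0 → run C
t=20: queue=[C,E] q_used=1 → run C
t=21: queue=[E] q_used=0 → run E
t=22: (idle)
t=23: (idle)
t=24: (idle)
t=25: (idle)
t=26: (idle)

completion order = D, G, H, C, E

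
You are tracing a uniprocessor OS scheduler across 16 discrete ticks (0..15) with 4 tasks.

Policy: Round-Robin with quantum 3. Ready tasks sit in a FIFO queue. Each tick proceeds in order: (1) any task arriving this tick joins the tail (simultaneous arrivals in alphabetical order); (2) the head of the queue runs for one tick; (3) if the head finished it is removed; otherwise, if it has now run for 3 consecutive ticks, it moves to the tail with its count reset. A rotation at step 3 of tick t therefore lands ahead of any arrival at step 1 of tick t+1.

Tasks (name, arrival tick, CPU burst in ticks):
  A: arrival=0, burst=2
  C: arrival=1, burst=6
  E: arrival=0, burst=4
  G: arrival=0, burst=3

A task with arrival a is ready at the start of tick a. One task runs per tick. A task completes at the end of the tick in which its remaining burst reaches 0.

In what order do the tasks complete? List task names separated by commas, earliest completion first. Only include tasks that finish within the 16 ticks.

completion order = A, G, E, C

t=0: queue=[A,E,G] q_used=0 → run A
t=1: queue=[A,E,G,C] q_used=1 → run A
t=2: queue=[E,G,C] q_used=0 → run E
t=3: queue=[E,G,C] q_used=1 → run E
t=4: queue=[E,G,C] q_used=2 → run E
t=5: queue=[G,C,E] q_used=0 → run G
t=6: queue=[G,C,E] q_used=1 → run G
t=7: queue=[G,C,E] q_used=2 → run G
t=8: queue=[C,E] q_used=0 → run C
t=9: queue=[C,E] q_used=1 → run C
t=10: queue=[C,E] q_used=2 → run C
t=11: queue=[E,C] q_used=0 → run E
t=12: queue=[C] q_used=0 → run C
t=13: queue=[C] q_used=1 → run C
t=14: queue=[C] q_used=2 → run C
t=15: (idle)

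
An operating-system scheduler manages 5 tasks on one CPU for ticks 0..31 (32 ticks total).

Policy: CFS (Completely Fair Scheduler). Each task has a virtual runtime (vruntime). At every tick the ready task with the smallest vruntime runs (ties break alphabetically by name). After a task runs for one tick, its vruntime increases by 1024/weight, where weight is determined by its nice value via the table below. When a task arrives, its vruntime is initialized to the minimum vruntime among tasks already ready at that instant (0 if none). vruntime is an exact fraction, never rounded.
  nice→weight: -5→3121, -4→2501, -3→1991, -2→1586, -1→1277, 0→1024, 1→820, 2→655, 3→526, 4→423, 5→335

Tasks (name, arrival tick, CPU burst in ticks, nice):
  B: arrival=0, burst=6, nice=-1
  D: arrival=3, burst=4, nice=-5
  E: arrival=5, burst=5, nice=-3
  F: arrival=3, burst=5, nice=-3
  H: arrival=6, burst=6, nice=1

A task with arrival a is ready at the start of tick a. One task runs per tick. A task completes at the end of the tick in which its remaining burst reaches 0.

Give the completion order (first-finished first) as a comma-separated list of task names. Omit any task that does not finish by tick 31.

t=0: vr[B=0] → run B
t=1: vr[B=1024/1277] → run B
t=2: vr[B=2048/1277] → run B
t=3: vr[B=3072/1277 D=3072/1277 F=3072/1277] → run B
t=4: vr[B=4096/1277 D=3072/1277 F=3072/1277] → run D
t=5: vr[B=4096/1277 D=10895360/3985517 E=3072/1277 F=3072/1277] → run E
t=6: vr[B=4096/1277 D=10895360/3985517 E=7424000/2542507 F=3072/1277 H=3072/1277] → run F
t=7: vr[B=4096/1277 D=10895360/3985517 E=7424000/2542507 F=7424000/2542507 H=3072/1277] → run H
t=8: vr[B=4096/1277 D=10895360/3985517 E=7424000/2542507 F=7424000/2542507 H=956672/261785] → run D
t=9: vr[B=4096/1277 D=12203008/3985517 E=7424000/2542507 F=7424000/2542507 H=956672/261785] → run E
t=10: vr[B=4096/1277 D=12203008/3985517 E=8731648/2542507 F=7424000/2542507 H=956672/261785] → run F
t=11: vr[B=4096/1277 D=12203008/3985517 E=8731648/2542507 F=8731648/2542507 H=956672/261785] → run D
t=12: vr[B=4096/1277 D=13510656/3985517 E=8731648/2542507 F=8731648/2542507 H=956672/261785] → run B
t=13: vr[B=5120/1277 D=13510656/3985517 E=8731648/2542507 F=8731648/2542507 H=956672/261785] → run D
t=14: vr[B=5120/1277 E=8731648/2542507 F=8731648/2542507 H=956672/261785] → run E
t=15: vr[B=5120/1277 E=10039296/2542507 F=8731648/2542507 H=956672/261785] → run F
t=16: vr[B=5120/1277 E=10039296/2542507 F=10039296/2542507 H=956672/261785] → run H
t=17: vr[B=5120/1277 E=10039296/2542507 F=10039296/2542507 H=1283584/261785] → run E
t=18: vr[B=5120/1277 E=11346944/2542507 F=10039296/2542507 H=1283584/261785] → run F
t=19: vr[B=5120/1277 E=11346944/2542507 F=11346944/2542507 H=1283584/261785] → run B
t=20: vr[E=11346944/2542507 F=11346944/2542507 H=1283584/261785] → run E
t=21: vr[F=11346944/2542507 H=1283584/261785] → run F
t=22: vr[H=1283584/261785] → run H
t=23: vr[H=1610496/261785] → run H
t=24: vr[H=1937408/261785] → run H
t=25: vr[H=452864/52357] → run H
t=26: (idle)
t=27: (idle)
t=28: (idle)
t=29: (idle)
t=30: (idle)
t=31: (idle)

completion order = D, B, E, F, H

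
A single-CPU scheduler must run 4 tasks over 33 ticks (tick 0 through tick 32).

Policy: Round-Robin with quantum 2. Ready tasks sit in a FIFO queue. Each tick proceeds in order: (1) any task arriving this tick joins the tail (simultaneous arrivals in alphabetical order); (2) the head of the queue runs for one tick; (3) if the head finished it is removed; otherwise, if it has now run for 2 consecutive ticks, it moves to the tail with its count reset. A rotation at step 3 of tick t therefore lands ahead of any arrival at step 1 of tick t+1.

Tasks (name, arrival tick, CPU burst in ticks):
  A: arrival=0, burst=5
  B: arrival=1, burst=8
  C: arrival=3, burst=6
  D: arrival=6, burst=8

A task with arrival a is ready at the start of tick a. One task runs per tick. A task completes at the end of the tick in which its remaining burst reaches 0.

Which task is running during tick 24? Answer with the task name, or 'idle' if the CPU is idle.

running at tick 24 = D

t=0: queue=[A] q_used=0 → run A
t=1: queue=[A,B] q_used=1 → run A
t=2: queue=[B,A] q_used=0 → run B
t=3: queue=[B,A,C] q_used=1 → run B
t=4: queue=[A,C,B] q_used=0 → run A
t=5: queue=[A,C,B] q_used=1 → run A
t=6: queue=[C,B,A,D] q_used=0 → run C
t=7: queue=[C,B,A,D] q_used=1 → run C
t=8: queue=[B,A,D,C] q_used=0 → run B
t=9: queue=[B,A,D,C] q_used=1 → run B
t=10: queue=[A,D,C,B] q_used=0 → run A
t=11: queue=[D,C,B] q_used=0 → run D
t=12: queue=[D,C,B] q_used=1 → run D
t=13: queue=[C,B,D] q_used=0 → run C
t=14: queue=[C,B,D] q_used=1 → run C
t=15: queue=[B,D,C] q_used=0 → run B
t=16: queue=[B,D,C] q_used=1 → run B
t=17: queue=[D,C,B] q_used=0 → run D
t=18: queue=[D,C,B] q_used=1 → run D
t=19: queue=[C,B,D] q_used=0 → run C
t=20: queue=[C,B,D] q_used=1 → run C
t=21: queue=[B,D] q_used=0 → run B
t=22: queue=[B,D] q_used=1 → run B
t=23: queue=[D] q_used=0 → run D
t=24: queue=[D] q_used=1 → run D
t=25: queue=[D] q_used=0 → run D
t=26: queue=[D] q_used=1 → run D
t=27: (idle)
t=28: (idle)
t=29: (idle)
t=30: (idle)
t=31: (idle)
t=32: (idle)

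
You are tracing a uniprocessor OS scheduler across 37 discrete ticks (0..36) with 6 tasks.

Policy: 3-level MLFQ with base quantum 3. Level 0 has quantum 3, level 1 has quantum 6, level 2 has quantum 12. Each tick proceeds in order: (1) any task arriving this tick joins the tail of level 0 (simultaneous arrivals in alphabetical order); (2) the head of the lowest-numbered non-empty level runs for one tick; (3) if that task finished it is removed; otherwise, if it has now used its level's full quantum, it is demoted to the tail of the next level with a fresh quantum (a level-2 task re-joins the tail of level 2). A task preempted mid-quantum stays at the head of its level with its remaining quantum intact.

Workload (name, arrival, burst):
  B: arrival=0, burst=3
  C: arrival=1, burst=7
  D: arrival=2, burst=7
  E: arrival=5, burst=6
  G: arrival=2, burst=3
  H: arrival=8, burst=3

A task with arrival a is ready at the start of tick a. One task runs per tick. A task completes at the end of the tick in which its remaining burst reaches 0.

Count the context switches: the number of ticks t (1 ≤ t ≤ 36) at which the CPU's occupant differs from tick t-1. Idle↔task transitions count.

t=0: L0/L1/L2 = B/-/- → run B
t=1: L0/L1/L2 = BC/-/- → run B
t=2: L0/L1/L2 = BCDG/-/- → run B
t=3: L0/L1/L2 = CDG/-/- → run C
t=4: L0/L1/L2 = CDG/-/- → run C
t=5: L0/L1/L2 = CDGE/-/- → run C
t=6: L0/L1/L2 = DGE/C/- → run D
t=7: L0/L1/L2 = DGE/C/- → run D
t=8: L0/L1/L2 = DGEH/C/- → run D
t=9: L0/L1/L2 = GEH/CD/- → run G
t=10: L0/L1/L2 = GEH/CD/- → run G
t=11: L0/L1/L2 = GEH/CD/- → run G
t=12: L0/L1/L2 = EH/CD/- → run E
t=13: L0/L1/L2 = EH/CD/- → run E
t=14: L0/L1/L2 = EH/CD/- → run E
t=15: L0/L1/L2 = H/CDE/- → run H
t=16: L0/L1/L2 = H/CDE/- → run H
t=17: L0/L1/L2 = H/CDE/- → run H
t=18: L0/L1/L2 = -/CDE/- → run C
t=19: L0/L1/L2 = -/CDE/- → run C
t=20: L0/L1/L2 = -/CDE/- → run C
t=21: L0/L1/L2 = -/CDE/- → run C
t=22: L0/L1/L2 = -/DE/- → run D
t=23: L0/L1/L2 = -/DE/- → run D
t=24: L0/L1/L2 = -/DE/- → run D
t=25: L0/L1/L2 = -/DE/- → run D
t=26: L0/L1/L2 = -/E/- → run E
t=27: L0/L1/L2 = -/E/- → run E
t=28: L0/L1/L2 = -/E/- → run E
t=29: (idle)
t=30: (idle)
t=31: (idle)
t=32: (idle)
t=33: (idle)
t=34: (idle)
t=35: (idle)
t=36: (idle)

context switches = 9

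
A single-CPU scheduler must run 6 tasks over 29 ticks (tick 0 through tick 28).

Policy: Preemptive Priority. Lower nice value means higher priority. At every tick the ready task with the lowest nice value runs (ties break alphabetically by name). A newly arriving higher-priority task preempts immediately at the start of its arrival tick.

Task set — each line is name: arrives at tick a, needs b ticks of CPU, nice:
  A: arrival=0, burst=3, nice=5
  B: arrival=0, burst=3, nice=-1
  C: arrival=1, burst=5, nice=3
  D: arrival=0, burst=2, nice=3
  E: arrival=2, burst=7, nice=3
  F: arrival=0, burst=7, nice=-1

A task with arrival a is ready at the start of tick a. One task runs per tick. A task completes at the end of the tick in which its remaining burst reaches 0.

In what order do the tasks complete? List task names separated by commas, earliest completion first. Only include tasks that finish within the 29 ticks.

t=0: ready={A,B,D,F} → run B
t=1: ready={A,B,C,D,F} → run B
t=2: ready={A,B,C,D,E,F} → run B
t=3: ready={A,C,D,E,F} → run F
t=4: ready={A,C,D,E,F} → run F
t=5: ready={A,C,D,E,F} → run F
t=6: ready={A,C,D,E,F} → run F
t=7: ready={A,C,D,E,F} → run F
t=8: ready={A,C,D,E,F} → run F
t=9: ready={A,C,D,E,F} → run F
t=10: ready={A,C,D,E} → run C
t=11: ready={A,C,D,E} → run C
t=12: ready={A,C,D,E} → run C
t=13: ready={A,C,D,E} → run C
t=14: ready={A,C,D,E} → run C
t=15: ready={A,D,E} → run D
t=16: ready={A,D,E} → run D
t=17: ready={A,E} → run E
t=18: ready={A,E} → run E
t=19: ready={A,E} → run E
t=20: ready={A,E} → run E
t=21: ready={A,E} → run E
t=22: ready={A,E} → run E
t=23: ready={A,E} → run E
t=24: ready={A} → run A
t=25: ready={A} → run A
t=26: ready={A} → run A
t=27: (idle)
t=28: (idle)

completion order = B, F, C, D, E, A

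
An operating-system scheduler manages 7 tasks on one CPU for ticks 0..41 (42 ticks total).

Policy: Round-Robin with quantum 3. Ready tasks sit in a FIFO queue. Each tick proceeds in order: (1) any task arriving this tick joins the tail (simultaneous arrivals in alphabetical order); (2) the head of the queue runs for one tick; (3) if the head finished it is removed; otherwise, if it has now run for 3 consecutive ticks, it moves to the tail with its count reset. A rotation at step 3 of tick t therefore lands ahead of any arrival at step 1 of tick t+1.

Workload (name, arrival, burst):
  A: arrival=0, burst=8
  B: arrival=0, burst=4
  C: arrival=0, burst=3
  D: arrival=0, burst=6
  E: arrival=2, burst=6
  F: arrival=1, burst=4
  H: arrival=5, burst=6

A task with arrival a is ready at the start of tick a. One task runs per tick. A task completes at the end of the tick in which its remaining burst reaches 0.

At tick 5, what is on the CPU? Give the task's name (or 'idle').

t=0: queue=[A,B,C,D] q_used=0 → run A
t=1: queue=[A,B,C,D,F] q_used=1 → run A
t=2: queue=[A,B,C,D,F,E] q_used=2 → run A
t=3: queue=[B,C,D,F,E,A] q_used=0 → run B
t=4: queue=[B,C,D,F,E,A] q_used=1 → run B
t=5: queue=[B,C,D,F,E,A,H] q_used=2 → run B
t=6: queue=[C,D,F,E,A,H,B] q_used=0 → run C
t=7: queue=[C,D,F,E,A,H,B] q_used=1 → run C
t=8: queue=[C,D,F,E,A,H,B] q_used=2 → run C
t=9: queue=[D,F,E,A,H,B] q_used=0 → run D
t=10: queue=[D,F,E,A,H,B] q_used=1 → run D
t=11: queue=[D,F,E,A,H,B] q_used=2 → run D
t=12: queue=[F,E,A,H,B,D] q_used=0 → run F
t=13: queue=[F,E,A,H,B,D] q_used=1 → run F
t=14: queue=[F,E,A,H,B,D] q_used=2 → run F
t=15: queue=[E,A,H,B,D,F] q_used=0 → run E
t=16: queue=[E,A,H,B,D,F] q_used=1 → run E
t=17: queue=[E,A,H,B,D,F] q_used=2 → run E
t=18: queue=[A,H,B,D,F,E] q_used=0 → run A
t=19: queue=[A,H,B,D,F,E] q_used=1 → run A
t=20: queue=[A,H,B,D,F,E] q_used=2 → run A
t=21: queue=[H,B,D,F,E,A] q_used=0 → run H
t=22: queue=[H,B,D,F,E,A] q_used=1 → run H
t=23: queue=[H,B,D,F,E,A] q_used=2 → run H
t=24: queue=[B,D,F,E,A,H] q_used=0 → run B
t=25: queue=[D,F,E,A,H] q_used=0 → run D
t=26: queue=[D,F,E,A,H] q_used=1 → run D
t=27: queue=[D,F,E,A,H] q_used=2 → run D
t=28: queue=[F,E,A,H] q_used=0 → run F
t=29: queue=[E,A,H] q_used=0 → run E
t=30: queue=[E,A,H] q_used=1 → run E
t=31: queue=[E,A,H] q_used=2 → run E
t=32: queue=[A,H] q_used=0 → run A
t=33: queue=[A,H] q_used=1 → run A
t=34: queue=[H] q_used=0 → run H
t=35: queue=[H] q_used=1 → run H
t=36: queue=[H] q_used=2 → run H
t=37: (idle)
t=38: (idle)
t=39: (idle)
t=40: (idle)
t=41: (idle)

running at tick 5 = B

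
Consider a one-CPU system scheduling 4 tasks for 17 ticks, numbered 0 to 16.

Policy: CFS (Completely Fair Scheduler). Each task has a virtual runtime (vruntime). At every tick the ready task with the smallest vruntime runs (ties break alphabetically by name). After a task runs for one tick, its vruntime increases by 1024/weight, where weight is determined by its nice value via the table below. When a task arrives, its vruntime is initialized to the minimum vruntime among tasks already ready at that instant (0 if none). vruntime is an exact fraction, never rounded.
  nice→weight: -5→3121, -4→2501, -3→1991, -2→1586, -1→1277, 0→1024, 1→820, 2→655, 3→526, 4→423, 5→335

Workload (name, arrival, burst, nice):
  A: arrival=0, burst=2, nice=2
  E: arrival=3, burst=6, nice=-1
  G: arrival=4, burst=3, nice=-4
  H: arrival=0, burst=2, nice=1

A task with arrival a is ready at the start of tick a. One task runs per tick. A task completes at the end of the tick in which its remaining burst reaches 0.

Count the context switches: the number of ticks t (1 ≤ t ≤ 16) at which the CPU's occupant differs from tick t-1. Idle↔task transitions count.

context switches = 8

t=0: vr[A=0 H=0] → run A
t=1: vr[A=1024/655 H=0] → run H
t=2: vr[A=1024/655 H=256/205] → run H
t=3: vr[A=1024/655 E=1024/655] → run A
t=4: vr[E=1024/655 G=1024/655] → run E
t=5: vr[E=1978368/836435 G=1024/655] → run G
t=6: vr[E=1978368/836435 G=3231744/1638155] → run G
t=7: vr[E=1978368/836435 G=3902464/1638155] → run E
t=8: vr[E=2649088/836435 G=3902464/1638155] → run G
t=9: vr[E=2649088/836435] → run E
t=10: vr[E=3319808/836435] → run E
t=11: vr[E=3990528/836435] → run E
t=12: vr[E=4661248/836435] → run E
t=13: (idle)
t=14: (idle)
t=15: (idle)
t=16: (idle)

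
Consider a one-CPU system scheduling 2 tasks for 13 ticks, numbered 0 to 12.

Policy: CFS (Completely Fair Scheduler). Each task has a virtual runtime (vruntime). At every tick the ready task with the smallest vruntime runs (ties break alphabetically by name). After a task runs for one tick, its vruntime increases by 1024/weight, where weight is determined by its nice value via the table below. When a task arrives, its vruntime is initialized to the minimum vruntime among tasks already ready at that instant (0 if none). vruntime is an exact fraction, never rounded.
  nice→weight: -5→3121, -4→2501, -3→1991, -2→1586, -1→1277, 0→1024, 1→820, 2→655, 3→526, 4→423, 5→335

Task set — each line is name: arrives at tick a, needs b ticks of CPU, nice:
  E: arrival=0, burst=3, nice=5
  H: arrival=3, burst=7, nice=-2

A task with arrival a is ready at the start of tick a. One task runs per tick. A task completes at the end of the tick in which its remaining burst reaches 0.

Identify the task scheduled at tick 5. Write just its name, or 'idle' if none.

t=0: vr[E=0] → run E
t=1: vr[E=1024/335] → run E
t=2: vr[E=2048/335] → run E
t=3: vr[H=0] → run H
t=4: vr[H=512/793] → run H
t=5: vr[H=1024/793] → run H
t=6: vr[H=1536/793] → run H
t=7: vr[H=2048/793] → run H
t=8: vr[H=2560/793] → run H
t=9: vr[H=3072/793] → run H
t=10: (idle)
t=11: (idle)
t=12: (idle)

running at tick 5 = H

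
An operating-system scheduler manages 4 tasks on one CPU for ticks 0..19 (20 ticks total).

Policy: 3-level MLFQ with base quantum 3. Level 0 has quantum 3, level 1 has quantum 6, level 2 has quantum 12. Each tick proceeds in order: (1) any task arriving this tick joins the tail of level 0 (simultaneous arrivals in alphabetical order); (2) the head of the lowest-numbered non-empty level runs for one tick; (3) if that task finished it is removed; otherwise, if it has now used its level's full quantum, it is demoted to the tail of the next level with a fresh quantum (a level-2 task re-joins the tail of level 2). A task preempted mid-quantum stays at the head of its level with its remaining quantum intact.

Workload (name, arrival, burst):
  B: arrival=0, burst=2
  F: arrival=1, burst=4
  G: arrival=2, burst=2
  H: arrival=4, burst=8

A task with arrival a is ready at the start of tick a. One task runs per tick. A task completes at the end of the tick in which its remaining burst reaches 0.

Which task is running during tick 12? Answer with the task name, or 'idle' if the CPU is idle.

t=0: L0/L1/L2 = B/-/- → run B
t=1: L0/L1/L2 = BF/-/- → run B
t=2: L0/L1/L2 = FG/-/- → run F
t=3: L0/L1/L2 = FG/-/- → run F
t=4: L0/L1/L2 = FGH/-/- → run F
t=5: L0/L1/L2 = GH/F/- → run G
t=6: L0/L1/L2 = GH/F/- → run G
t=7: L0/L1/L2 = H/F/- → run H
t=8: L0/L1/L2 = H/F/- → run H
t=9: L0/L1/L2 = H/F/- → run H
t=10: L0/L1/L2 = -/FH/- → run F
t=11: L0/L1/L2 = -/H/- → run H
t=12: L0/L1/L2 = -/H/- → run H
t=13: L0/L1/L2 = -/H/- → run H
t=14: L0/L1/L2 = -/H/- → run H
t=15: L0/L1/L2 = -/H/- → run H
t=16: (idle)
t=17: (idle)
t=18: (idle)
t=19: (idle)

running at tick 12 = H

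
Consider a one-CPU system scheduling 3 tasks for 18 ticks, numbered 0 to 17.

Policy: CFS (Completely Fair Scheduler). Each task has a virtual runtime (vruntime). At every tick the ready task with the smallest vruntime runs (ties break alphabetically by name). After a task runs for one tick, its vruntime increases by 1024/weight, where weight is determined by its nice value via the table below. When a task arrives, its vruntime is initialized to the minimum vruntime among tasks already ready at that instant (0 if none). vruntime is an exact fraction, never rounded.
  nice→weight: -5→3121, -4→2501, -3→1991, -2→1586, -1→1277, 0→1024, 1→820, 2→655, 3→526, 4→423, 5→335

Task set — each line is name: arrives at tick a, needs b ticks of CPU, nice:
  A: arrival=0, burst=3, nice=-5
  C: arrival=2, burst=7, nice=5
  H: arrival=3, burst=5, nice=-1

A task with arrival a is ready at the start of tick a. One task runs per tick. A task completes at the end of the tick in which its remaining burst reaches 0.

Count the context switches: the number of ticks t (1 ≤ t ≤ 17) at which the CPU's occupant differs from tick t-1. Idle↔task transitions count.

context switches = 6

t=0: vr[A=0] → run A
t=1: vr[A=1024/3121] → run A
t=2: vr[A=2048/3121 C=2048/3121] → run A
t=3: vr[C=2048/3121 H=2048/3121] → run C
t=4: vr[C=3881984/1045535 H=2048/3121] → run H
t=5: vr[C=3881984/1045535 H=5811200/3985517] → run H
t=6: vr[C=3881984/1045535 H=9007104/3985517] → run H
t=7: vr[C=3881984/1045535 H=12203008/3985517] → run H
t=8: vr[C=3881984/1045535 H=15398912/3985517] → run C
t=9: vr[C=7077888/1045535 H=15398912/3985517] → run H
t=10: vr[C=7077888/1045535] → run C
t=11: vr[C=10273792/1045535] → run C
t=12: vr[C=13469696/1045535] → run C
t=13: vr[C=3333120/209107] → run C
t=14: vr[C=19861504/1045535] → run C
t=15: (idle)
t=16: (idle)
t=17: (idle)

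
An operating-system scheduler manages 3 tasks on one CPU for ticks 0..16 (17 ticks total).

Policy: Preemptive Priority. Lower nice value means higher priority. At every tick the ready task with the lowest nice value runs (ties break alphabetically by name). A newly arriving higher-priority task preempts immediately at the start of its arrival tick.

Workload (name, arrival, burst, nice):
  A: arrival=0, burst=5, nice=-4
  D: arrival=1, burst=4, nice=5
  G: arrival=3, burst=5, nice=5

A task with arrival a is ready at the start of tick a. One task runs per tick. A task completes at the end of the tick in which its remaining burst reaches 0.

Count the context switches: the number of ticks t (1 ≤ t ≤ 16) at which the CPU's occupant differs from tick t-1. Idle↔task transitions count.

context switches = 3

t=0: ready={A} → run A
t=1: ready={A,D} → run A
t=2: ready={A,D} → run A
t=3: ready={A,D,G} → run A
t=4: ready={A,D,G} → run A
t=5: ready={D,G} → run D
t=6: ready={D,G} → run D
t=7: ready={D,G} → run D
t=8: ready={D,G} → run D
t=9: ready={G} → run G
t=10: ready={G} → run G
t=11: ready={G} → run G
t=12: ready={G} → run G
t=13: ready={G} → run G
t=14: (idle)
t=15: (idle)
t=16: (idle)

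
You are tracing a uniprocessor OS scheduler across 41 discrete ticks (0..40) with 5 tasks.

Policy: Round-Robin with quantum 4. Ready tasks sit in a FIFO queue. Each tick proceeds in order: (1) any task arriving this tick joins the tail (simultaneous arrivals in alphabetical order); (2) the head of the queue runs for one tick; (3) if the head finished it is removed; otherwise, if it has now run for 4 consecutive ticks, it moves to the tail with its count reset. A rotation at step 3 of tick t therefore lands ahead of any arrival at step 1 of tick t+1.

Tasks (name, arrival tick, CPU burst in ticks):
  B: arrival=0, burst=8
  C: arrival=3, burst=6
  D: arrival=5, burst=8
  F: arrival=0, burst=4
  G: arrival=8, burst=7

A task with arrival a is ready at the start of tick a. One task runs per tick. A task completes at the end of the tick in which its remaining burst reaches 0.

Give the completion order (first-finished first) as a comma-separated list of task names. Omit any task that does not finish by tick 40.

t=0: queue=[B,F] q_used=0 → run B
t=1: queue=[B,F] q_used=1 → run B
t=2: queue=[B,F] q_used=2 → run B
t=3: queue=[B,F,C] q_used=3 → run B
t=4: queue=[F,C,B] q_used=0 → run F
t=5: queue=[F,C,B,D] q_used=1 → run F
t=6: queue=[F,C,B,D] q_used=2 → run F
t=7: queue=[F,C,B,D] q_used=3 → run F
t=8: queue=[C,B,D,G] q_used=0 → run C
t=9: queue=[C,B,D,G] q_used=1 → run C
t=10: queue=[C,B,D,G] q_used=2 → run C
t=11: queue=[C,B,D,G] q_used=3 → run C
t=12: queue=[B,D,G,C] q_used=0 → run B
t=13: queue=[B,D,G,C] q_used=1 → run B
t=14: queue=[B,D,G,C] q_used=2 → run B
t=15: queue=[B,D,G,C] q_used=3 → run B
t=16: queue=[D,G,C] q_used=0 → run D
t=17: queue=[D,G,C] q_used=1 → run D
t=18: queue=[D,G,C] q_used=2 → run D
t=19: queue=[D,G,C] q_used=3 → run D
t=20: queue=[G,C,D] q_used=0 → run G
t=21: queue=[G,C,D] q_used=1 → run G
t=22: queue=[G,C,D] q_used=2 → run G
t=23: queue=[G,C,D] q_used=3 → run G
t=24: queue=[C,D,G] q_used=0 → run C
t=25: queue=[C,D,G] q_used=1 → run C
t=26: queue=[D,G] q_used=0 → run D
t=27: queue=[D,G] q_used=1 → run D
t=28: queue=[D,G] q_used=2 → run D
t=29: queue=[D,G] q_used=3 → run D
t=30: queue=[G] q_used=0 → run G
t=31: queue=[G] q_used=1 → run G
t=32: queue=[G] q_used=2 → run G
t=33: (idle)
t=34: (idle)
t=35: (idle)
t=36: (idle)
t=37: (idle)
t=38: (idle)
t=39: (idle)
t=40: (idle)

completion order = F, B, C, D, G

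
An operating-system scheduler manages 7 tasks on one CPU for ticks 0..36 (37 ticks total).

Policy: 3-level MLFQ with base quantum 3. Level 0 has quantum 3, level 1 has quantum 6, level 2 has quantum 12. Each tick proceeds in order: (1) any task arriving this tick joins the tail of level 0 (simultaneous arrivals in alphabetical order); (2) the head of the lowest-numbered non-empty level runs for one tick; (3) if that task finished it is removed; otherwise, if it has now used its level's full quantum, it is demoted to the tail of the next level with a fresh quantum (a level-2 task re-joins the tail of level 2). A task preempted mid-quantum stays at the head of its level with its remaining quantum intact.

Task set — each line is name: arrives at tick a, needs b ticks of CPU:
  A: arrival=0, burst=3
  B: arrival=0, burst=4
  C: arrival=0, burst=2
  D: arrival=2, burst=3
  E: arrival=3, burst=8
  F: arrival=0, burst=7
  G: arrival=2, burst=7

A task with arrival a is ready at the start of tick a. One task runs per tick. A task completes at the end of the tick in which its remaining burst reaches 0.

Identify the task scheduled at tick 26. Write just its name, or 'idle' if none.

t=0: L0/L1/L2 = ABCF/-/- → run A
t=1: L0/L1/L2 = ABCF/-/- → run A
t=2: L0/L1/L2 = ABCFDG/-/- → run A
t=3: L0/L1/L2 = BCFDGE/-/- → run B
t=4: L0/L1/L2 = BCFDGE/-/- → run B
t=5: L0/L1/L2 = BCFDGE/-/- → run B
t=6: L0/L1/L2 = CFDGE/B/- → run C
t=7: L0/L1/L2 = CFDGE/B/- → run C
t=8: L0/L1/L2 = FDGE/B/- → run F
t=9: L0/L1/L2 = FDGE/B/- → run F
t=10: L0/L1/L2 = FDGE/B/- → run F
t=11: L0/L1/L2 = DGE/BF/- → run D
t=12: L0/L1/L2 = DGE/BF/- → run D
t=13: L0/L1/L2 = DGE/BF/- → run D
t=14: L0/L1/L2 = GE/BF/- → run G
t=15: L0/L1/L2 = GE/BF/- → run G
t=16: L0/L1/L2 = GE/BF/- → run G
t=17: L0/L1/L2 = E/BFG/- → run E
t=18: L0/L1/L2 = E/BFG/- → run E
t=19: L0/L1/L2 = E/BFG/- → run E
t=20: L0/L1/L2 = -/BFGE/- → run B
t=21: L0/L1/L2 = -/FGE/- → run F
t=22: L0/L1/L2 = -/FGE/- → run F
t=23: L0/L1/L2 = -/FGE/- → run F
t=24: L0/L1/L2 = -/FGE/- → run F
t=25: L0/L1/L2 = -/GE/- → run G
t=26: L0/L1/L2 = -/GE/- → run G
t=27: L0/L1/L2 = -/GE/- → run G
t=28: L0/L1/L2 = -/GE/- → run G
t=29: L0/L1/L2 = -/E/- → run E
t=30: L0/L1/L2 = -/E/- → run E
t=31: L0/L1/L2 = -/E/- → run E
t=32: L0/L1/L2 = -/E/- → run E
t=33: L0/L1/L2 = -/E/- → run E
t=34: (idle)
t=35: (idle)
t=36: (idle)

running at tick 26 = G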